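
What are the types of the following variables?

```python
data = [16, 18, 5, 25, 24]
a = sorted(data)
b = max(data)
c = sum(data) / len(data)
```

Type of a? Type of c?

sorted() returns list; int / int returns float

list, float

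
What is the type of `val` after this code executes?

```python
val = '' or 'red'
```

'or' returns first truthy value ('red', which is str)

str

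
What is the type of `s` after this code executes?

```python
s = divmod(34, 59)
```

divmod() returns a tuple (quotient, remainder)

tuple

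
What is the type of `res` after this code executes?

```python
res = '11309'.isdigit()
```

str.isdigit() returns bool

bool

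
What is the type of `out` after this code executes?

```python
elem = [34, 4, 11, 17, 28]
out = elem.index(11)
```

list.index() returns int

int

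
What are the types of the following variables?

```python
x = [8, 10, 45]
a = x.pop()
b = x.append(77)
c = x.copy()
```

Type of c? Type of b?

list.copy() returns list; list.append() returns None

list, NoneType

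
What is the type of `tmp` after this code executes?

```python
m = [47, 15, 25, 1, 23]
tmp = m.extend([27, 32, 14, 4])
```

list.extend() returns None

NoneType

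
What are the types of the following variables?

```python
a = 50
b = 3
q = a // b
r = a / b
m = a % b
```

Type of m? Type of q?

int % int returns int; int // int returns int

int, int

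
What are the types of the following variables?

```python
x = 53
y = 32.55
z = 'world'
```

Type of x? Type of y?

x is int; y is float

int, float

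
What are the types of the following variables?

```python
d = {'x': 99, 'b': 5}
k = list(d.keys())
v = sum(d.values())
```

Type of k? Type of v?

list(...) returns list; sum of int values returns int

list, int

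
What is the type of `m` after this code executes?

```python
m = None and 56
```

'and' returns first falsy value (None)

NoneType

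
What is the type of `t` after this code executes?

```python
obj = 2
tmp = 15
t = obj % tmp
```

int % int returns int (2 % 15 = 2)

int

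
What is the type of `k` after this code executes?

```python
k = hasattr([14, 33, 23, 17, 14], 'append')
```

hasattr() returns bool

bool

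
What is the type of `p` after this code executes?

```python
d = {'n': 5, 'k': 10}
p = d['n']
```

Accessing dict[str, int] with key 'n' returns int value 5

int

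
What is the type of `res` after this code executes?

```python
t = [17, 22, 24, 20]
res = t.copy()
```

list.copy() returns list

list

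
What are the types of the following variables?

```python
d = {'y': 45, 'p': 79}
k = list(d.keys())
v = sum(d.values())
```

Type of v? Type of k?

sum of int values returns int; list(...) returns list

int, list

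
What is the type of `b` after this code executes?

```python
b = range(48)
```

range() returns a range object

range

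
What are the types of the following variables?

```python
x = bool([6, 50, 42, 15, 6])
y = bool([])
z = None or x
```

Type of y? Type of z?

bool() returns bool; None or <bool> returns the bool

bool, bool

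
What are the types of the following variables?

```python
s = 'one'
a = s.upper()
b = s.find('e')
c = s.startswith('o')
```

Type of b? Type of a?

str.find() returns int; str.upper() returns str

int, str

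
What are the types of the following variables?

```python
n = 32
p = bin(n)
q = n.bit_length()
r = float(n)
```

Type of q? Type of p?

int.bit_length() returns int; bin() returns str

int, str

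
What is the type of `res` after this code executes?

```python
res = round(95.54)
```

round() with no ndigits arg returns int

int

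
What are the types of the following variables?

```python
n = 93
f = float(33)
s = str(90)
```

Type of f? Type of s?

f is float; s is str

float, str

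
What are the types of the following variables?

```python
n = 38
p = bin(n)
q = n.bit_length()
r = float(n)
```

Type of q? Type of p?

int.bit_length() returns int; bin() returns str

int, str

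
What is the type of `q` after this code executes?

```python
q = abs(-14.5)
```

abs() of float returns float

float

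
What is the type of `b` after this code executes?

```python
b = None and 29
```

'and' returns first falsy value (None)

NoneType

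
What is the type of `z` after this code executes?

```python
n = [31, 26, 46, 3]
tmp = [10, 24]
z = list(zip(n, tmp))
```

list(zip(...)) returns a list of tuples

list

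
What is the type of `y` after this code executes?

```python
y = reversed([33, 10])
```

reversed() on a list returns a list_reverseiterator

list_reverseiterator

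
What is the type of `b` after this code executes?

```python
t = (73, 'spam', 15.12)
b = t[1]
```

Index 1 of tuple is 'spam' which is str

str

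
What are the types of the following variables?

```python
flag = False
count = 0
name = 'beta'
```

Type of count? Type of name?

count is int; name is str

int, str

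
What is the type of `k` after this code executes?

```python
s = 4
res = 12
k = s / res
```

int / int always returns float in Python 3 (4 / 12 = 0.333333)

float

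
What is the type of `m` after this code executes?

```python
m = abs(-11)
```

abs() of int returns int

int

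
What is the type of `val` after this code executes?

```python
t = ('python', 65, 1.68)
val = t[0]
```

Index 0 of tuple is 'python' which is str

str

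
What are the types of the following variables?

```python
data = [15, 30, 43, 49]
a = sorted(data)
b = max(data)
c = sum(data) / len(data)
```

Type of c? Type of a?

int / int returns float; sorted() returns list

float, list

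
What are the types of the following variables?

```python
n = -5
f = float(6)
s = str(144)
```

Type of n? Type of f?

n is int; f is float

int, float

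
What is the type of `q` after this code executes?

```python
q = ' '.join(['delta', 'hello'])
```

str.join() returns str

str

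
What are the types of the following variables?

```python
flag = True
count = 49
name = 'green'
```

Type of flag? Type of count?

flag is bool; count is int

bool, int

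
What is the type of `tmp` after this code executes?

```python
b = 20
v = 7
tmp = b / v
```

int / int always returns float in Python 3 (20 / 7 = 2.85714)

float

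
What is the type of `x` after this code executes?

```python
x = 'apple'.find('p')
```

str.find() returns int (index, or -1)

int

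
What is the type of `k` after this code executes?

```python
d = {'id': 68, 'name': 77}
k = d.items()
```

dict.items() returns a dict_items view

dict_items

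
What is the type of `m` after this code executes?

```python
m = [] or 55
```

'or' returns first truthy value (55, which is int)

int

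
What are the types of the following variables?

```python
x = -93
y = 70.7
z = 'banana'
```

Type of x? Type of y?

x is int; y is float

int, float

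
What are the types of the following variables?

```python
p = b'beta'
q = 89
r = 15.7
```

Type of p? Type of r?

p is bytes; r is float

bytes, float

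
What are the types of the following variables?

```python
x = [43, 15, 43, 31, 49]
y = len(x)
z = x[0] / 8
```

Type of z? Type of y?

int / int returns float; len() returns int

float, int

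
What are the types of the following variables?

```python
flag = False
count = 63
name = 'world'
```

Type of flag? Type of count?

flag is bool; count is int

bool, int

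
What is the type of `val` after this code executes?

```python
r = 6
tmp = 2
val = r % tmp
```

int % int returns int (6 % 2 = 0)

int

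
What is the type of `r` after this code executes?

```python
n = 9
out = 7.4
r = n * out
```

int * float returns float (9 * 7.4 = 66.6)

float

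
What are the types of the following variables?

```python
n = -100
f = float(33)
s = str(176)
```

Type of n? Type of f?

n is int; f is float

int, float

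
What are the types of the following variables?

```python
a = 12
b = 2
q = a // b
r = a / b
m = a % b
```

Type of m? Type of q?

int % int returns int; int // int returns int

int, int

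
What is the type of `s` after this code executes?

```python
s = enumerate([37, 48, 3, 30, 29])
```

enumerate() returns an enumerate iterator object

enumerate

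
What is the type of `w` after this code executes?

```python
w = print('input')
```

print() returns None

NoneType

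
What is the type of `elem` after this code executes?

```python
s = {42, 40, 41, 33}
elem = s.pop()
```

Popping from a set of ints returns int

int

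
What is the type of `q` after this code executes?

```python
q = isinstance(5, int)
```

isinstance() returns bool

bool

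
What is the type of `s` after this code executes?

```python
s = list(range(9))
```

list(range(...)) returns list

list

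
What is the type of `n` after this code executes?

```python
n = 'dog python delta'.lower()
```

str.lower() returns str

str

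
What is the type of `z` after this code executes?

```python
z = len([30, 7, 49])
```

len() always returns int

int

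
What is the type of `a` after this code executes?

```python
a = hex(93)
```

hex() returns str representation

str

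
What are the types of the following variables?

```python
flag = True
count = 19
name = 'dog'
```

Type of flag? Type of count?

flag is bool; count is int

bool, int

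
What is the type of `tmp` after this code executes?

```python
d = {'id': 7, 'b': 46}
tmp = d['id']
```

Accessing dict[str, int] with key 'id' returns int value 7

int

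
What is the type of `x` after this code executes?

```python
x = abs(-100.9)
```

abs() of float returns float

float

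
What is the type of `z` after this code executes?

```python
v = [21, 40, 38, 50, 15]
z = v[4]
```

Indexing a list of ints returns int (v[4] = 15)

int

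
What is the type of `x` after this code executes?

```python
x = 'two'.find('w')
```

str.find() returns int (index, or -1)

int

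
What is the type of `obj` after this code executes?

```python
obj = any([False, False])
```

any() returns bool

bool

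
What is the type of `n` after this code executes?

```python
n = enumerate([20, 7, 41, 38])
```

enumerate() returns an enumerate iterator object

enumerate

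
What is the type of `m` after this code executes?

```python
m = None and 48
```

'and' returns first falsy value (None)

NoneType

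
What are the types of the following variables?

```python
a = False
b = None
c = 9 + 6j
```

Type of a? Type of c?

a is bool; c is complex

bool, complex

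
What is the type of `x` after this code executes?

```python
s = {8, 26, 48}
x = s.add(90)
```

set.add() returns None (mutates in place)

NoneType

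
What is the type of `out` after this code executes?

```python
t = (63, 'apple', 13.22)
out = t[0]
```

Index 0 of tuple is 63 which is int

int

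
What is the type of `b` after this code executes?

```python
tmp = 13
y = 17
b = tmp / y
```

int / int always returns float in Python 3 (13 / 17 = 0.764706)

float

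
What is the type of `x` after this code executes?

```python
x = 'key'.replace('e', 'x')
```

str.replace() returns str

str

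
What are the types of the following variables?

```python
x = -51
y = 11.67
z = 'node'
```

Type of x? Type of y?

x is int; y is float

int, float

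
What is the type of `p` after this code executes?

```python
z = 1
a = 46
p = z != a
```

Comparison operators return bool

bool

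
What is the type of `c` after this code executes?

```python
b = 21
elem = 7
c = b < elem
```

Comparison operators return bool

bool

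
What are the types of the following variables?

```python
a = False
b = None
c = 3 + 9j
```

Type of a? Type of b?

a is bool; b is NoneType

bool, NoneType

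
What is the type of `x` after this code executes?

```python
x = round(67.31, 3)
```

round() with ndigits arg returns float

float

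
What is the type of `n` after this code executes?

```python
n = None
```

None has type NoneType

NoneType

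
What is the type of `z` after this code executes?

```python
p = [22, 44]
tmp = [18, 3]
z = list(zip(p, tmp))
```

list(zip(...)) returns a list of tuples

list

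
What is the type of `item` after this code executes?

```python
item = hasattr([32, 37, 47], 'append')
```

hasattr() returns bool

bool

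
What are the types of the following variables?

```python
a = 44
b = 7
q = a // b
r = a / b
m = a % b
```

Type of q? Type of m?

int // int returns int; int % int returns int

int, int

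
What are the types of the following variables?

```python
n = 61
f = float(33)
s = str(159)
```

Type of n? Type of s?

n is int; s is str

int, str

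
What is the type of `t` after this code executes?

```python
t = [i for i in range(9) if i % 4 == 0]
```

A list comprehension [...] produces a list

list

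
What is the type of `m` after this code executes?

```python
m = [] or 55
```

'or' returns first truthy value (55, which is int)

int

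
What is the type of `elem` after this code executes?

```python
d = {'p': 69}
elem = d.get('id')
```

dict.get() returns None when key 'id' is not found and no default given

NoneType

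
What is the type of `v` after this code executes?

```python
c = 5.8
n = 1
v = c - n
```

float - int returns float (5.8 - 1 = 4.8)

float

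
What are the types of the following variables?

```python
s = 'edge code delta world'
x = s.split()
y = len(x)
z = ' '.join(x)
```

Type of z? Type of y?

str.join() returns str; len() returns int

str, int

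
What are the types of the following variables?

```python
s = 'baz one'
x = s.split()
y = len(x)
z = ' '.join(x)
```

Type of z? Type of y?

str.join() returns str; len() returns int

str, int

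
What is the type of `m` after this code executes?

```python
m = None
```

None has type NoneType

NoneType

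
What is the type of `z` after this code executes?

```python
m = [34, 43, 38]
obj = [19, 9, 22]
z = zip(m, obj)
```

zip() returns a zip iterator object

zip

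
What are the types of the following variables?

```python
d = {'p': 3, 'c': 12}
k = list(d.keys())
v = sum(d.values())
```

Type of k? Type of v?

list(...) returns list; sum of int values returns int

list, int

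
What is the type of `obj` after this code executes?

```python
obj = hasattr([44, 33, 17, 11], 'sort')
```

hasattr() returns bool

bool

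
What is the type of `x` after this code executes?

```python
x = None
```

None has type NoneType

NoneType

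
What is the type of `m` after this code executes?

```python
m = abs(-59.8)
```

abs() of float returns float

float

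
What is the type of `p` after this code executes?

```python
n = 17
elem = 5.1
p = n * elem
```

int * float returns float (17 * 5.1 = 86.7)

float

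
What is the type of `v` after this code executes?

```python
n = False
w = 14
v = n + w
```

bool + int returns int (False is 0, so 0 + 14 = 14)

int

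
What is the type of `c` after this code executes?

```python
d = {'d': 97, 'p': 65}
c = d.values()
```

.values() returns a dict_values view object

dict_values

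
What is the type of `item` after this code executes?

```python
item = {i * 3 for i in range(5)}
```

A set comprehension {expr for x in iterable} produces a set

set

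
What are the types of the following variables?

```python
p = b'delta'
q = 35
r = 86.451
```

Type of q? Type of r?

q is int; r is float

int, float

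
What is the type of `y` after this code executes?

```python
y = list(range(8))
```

list(range(...)) returns list

list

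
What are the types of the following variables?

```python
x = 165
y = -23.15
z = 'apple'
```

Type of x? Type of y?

x is int; y is float

int, float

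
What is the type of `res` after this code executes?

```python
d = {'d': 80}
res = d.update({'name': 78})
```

dict.update() returns None

NoneType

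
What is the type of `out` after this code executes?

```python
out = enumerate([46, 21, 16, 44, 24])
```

enumerate() returns an enumerate iterator object

enumerate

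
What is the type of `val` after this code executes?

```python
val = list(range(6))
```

list(range(...)) returns list

list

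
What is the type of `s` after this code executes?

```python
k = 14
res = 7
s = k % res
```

int % int returns int (14 % 7 = 0)

int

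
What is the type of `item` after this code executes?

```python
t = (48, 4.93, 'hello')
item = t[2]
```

Index 2 of tuple is 'hello' which is str

str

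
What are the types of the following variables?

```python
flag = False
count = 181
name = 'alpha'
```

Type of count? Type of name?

count is int; name is str

int, str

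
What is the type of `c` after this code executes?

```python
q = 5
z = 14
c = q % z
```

int % int returns int (5 % 14 = 5)

int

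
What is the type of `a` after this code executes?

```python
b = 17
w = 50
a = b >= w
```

Comparison operators return bool

bool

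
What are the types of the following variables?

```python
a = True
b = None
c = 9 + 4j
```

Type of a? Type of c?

a is bool; c is complex

bool, complex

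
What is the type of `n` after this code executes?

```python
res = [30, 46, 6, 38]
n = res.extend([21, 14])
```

list.extend() returns None

NoneType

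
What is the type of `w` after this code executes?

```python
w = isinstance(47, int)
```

isinstance() returns bool

bool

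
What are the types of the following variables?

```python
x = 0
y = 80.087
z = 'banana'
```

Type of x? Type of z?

x is int; z is str

int, str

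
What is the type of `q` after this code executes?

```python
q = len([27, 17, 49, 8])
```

len() always returns int

int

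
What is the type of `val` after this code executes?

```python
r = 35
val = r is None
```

'is' comparison returns bool

bool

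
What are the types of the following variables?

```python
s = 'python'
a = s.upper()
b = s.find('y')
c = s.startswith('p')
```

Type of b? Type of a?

str.find() returns int; str.upper() returns str

int, str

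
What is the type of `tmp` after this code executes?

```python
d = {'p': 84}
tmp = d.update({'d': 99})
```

dict.update() returns None

NoneType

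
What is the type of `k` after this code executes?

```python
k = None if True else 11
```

Ternary: condition is True, if branch (None) taken → NoneType

NoneType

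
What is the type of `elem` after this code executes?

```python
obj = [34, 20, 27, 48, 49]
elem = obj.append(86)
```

list.append() returns None (mutates in place)

NoneType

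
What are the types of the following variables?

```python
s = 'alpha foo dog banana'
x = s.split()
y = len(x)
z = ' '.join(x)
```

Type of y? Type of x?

len() returns int; str.split() returns list

int, list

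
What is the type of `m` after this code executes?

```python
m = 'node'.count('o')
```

str.count() returns int

int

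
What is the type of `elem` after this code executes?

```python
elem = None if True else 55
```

Ternary: condition is True, if branch (None) taken → NoneType

NoneType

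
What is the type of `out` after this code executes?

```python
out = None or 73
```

'or' with None returns the other value (73, int)

int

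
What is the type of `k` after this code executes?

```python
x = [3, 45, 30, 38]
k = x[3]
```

Indexing a list of ints returns int (x[3] = 38)

int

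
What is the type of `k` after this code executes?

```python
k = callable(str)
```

callable() returns bool

bool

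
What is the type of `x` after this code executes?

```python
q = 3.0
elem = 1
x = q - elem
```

float - int returns float (3.0 - 1 = 2.0)

float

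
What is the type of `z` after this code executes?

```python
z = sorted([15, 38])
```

sorted() always returns list

list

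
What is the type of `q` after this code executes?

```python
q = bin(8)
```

bin() returns str representation

str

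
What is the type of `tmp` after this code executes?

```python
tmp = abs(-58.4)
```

abs() of float returns float

float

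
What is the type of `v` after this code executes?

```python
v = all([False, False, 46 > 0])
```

all() returns bool

bool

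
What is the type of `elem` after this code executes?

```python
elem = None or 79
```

'or' with None returns the other value (79, int)

int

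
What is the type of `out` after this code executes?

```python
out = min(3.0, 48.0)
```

min() of floats returns float

float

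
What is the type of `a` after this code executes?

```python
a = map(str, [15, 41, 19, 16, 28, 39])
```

map() returns a map iterator object

map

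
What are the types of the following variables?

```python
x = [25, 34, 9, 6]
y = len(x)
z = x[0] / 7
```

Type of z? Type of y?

int / int returns float; len() returns int

float, int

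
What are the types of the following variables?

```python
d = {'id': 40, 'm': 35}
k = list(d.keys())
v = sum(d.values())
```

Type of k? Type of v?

list(...) returns list; sum of int values returns int

list, int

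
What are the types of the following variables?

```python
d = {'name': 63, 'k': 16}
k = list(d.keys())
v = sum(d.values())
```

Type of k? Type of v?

list(...) returns list; sum of int values returns int

list, int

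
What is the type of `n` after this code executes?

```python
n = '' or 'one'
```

'or' returns first truthy value ('one', which is str)

str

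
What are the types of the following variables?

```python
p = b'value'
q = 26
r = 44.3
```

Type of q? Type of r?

q is int; r is float

int, float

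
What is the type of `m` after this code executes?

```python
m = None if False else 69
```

Ternary: condition is False, else branch (69) taken → int

int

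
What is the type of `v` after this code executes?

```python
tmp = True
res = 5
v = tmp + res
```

bool + int returns int (True is 1, so 1 + 5 = 6)

int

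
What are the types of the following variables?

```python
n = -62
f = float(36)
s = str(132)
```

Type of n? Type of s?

n is int; s is str

int, str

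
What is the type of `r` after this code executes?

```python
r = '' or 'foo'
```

'or' returns first truthy value ('foo', which is str)

str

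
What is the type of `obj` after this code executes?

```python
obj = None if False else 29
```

Ternary: condition is False, else branch (29) taken → int

int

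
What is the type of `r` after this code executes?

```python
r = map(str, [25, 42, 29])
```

map() returns a map iterator object

map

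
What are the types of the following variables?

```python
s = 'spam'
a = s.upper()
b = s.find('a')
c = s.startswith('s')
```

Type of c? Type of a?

str.startswith() returns bool; str.upper() returns str

bool, str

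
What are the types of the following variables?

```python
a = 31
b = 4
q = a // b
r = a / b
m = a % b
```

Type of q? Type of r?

int // int returns int; int / int returns float

int, float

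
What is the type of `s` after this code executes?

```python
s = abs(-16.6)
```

abs() of float returns float

float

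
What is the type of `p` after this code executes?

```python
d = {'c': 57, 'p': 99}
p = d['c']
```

Accessing dict[str, int] with key 'c' returns int value 57

int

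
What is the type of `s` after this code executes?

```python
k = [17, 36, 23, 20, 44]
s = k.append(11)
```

list.append() returns None (mutates in place)

NoneType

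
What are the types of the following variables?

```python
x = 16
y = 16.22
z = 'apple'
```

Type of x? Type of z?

x is int; z is str

int, str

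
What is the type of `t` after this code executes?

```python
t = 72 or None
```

'or' returns first truthy value (72, int)

int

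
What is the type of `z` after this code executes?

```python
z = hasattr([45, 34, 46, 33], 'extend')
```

hasattr() returns bool

bool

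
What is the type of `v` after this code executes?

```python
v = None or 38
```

'or' with None returns the other value (38, int)

int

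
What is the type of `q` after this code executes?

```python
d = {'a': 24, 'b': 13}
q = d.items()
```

dict.items() returns a dict_items view

dict_items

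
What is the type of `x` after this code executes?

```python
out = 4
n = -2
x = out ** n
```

int ** negative int returns float

float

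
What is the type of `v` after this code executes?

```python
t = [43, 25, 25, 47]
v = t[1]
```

Indexing a list of ints returns int (t[1] = 25)

int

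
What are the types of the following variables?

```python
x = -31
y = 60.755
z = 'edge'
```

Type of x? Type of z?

x is int; z is str

int, str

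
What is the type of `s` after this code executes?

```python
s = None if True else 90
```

Ternary: condition is True, if branch (None) taken → NoneType

NoneType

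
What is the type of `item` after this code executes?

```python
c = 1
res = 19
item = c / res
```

int / int always returns float in Python 3 (1 / 19 = 0.0526316)

float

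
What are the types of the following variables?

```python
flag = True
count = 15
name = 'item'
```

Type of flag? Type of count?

flag is bool; count is int

bool, int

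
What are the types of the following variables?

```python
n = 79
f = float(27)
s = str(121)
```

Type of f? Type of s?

f is float; s is str

float, str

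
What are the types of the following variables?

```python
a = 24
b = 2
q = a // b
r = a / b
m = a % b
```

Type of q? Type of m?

int // int returns int; int % int returns int

int, int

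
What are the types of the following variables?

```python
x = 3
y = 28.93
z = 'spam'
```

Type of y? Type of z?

y is float; z is str

float, str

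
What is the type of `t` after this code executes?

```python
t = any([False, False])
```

any() returns bool

bool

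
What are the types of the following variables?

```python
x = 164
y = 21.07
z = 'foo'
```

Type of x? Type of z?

x is int; z is str

int, str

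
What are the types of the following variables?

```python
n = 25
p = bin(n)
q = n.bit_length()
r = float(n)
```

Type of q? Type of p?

int.bit_length() returns int; bin() returns str

int, str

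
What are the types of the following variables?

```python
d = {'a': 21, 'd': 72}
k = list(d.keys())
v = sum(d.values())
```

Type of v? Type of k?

sum of int values returns int; list(...) returns list

int, list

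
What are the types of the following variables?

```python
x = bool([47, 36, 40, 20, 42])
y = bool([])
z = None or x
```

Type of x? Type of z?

bool() returns bool; None or <bool> returns the bool

bool, bool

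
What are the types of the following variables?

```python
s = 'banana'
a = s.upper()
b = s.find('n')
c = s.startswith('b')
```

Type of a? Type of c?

str.upper() returns str; str.startswith() returns bool

str, bool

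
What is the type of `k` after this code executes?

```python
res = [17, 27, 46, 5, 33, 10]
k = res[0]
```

Indexing a list of ints returns int (res[0] = 17)

int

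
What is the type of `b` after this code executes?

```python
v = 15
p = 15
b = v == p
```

Equality comparison returns bool

bool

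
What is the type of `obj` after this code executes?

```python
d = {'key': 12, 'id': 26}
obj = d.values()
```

.values() returns a dict_values view object

dict_values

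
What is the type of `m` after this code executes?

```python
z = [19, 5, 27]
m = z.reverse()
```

list.reverse() returns None

NoneType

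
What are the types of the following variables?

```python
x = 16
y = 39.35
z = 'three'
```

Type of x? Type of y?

x is int; y is float

int, float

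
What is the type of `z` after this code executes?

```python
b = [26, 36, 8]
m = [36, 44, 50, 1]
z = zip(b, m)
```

zip() returns a zip iterator object

zip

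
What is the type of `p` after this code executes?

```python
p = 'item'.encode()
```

str.encode() returns bytes

bytes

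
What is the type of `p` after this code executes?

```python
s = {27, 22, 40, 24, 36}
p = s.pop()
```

Popping from a set of ints returns int

int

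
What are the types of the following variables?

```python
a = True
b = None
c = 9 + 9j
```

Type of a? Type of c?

a is bool; c is complex

bool, complex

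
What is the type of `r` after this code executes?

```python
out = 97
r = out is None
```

'is' comparison returns bool

bool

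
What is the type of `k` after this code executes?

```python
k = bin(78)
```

bin() returns str representation

str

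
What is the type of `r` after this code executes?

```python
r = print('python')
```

print() returns None

NoneType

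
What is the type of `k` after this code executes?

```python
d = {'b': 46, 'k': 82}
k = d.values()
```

.values() returns a dict_values view object

dict_values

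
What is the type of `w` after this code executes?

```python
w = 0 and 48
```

'and' returns the first falsy value (0, which is int)

int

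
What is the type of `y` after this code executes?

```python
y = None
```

None has type NoneType

NoneType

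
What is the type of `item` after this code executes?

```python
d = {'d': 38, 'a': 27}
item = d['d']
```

Accessing dict[str, int] with key 'd' returns int value 38

int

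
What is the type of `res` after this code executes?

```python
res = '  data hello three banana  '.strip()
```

str.strip() returns str

str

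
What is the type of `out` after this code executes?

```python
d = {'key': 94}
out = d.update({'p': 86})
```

dict.update() returns None

NoneType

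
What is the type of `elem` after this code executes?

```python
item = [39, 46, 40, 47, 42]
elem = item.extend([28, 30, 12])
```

list.extend() returns None

NoneType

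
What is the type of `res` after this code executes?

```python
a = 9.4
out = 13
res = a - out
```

float - int returns float (9.4 - 13 = -3.6)

float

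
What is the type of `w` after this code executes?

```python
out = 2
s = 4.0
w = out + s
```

int + float returns float (2 + 4.0 = 6.0)

float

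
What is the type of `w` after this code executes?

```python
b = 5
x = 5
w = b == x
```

Equality comparison returns bool

bool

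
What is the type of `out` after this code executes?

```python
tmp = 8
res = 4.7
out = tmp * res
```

int * float returns float (8 * 4.7 = 37.6)

float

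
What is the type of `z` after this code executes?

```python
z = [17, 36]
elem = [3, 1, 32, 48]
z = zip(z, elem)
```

zip() returns a zip iterator object

zip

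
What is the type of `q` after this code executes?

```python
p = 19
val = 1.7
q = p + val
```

int + float returns float (19 + 1.7 = 20.7)

float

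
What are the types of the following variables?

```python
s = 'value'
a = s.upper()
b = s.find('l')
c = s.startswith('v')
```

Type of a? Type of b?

str.upper() returns str; str.find() returns int

str, int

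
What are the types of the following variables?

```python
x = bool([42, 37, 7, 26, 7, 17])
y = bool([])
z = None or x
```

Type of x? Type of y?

bool() returns bool; bool() returns bool

bool, bool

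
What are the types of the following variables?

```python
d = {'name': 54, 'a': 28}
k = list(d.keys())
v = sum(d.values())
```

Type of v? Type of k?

sum of int values returns int; list(...) returns list

int, list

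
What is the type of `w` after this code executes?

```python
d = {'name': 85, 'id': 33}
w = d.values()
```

.values() returns a dict_values view object

dict_values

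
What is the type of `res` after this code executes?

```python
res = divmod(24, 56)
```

divmod() returns a tuple (quotient, remainder)

tuple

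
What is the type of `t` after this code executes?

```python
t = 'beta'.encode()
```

str.encode() returns bytes

bytes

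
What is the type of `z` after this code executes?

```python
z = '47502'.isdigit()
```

str.isdigit() returns bool

bool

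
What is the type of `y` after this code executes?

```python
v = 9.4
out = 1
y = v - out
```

float - int returns float (9.4 - 1 = 8.4)

float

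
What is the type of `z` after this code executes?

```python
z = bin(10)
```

bin() returns str representation

str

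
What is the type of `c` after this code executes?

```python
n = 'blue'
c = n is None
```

'is' comparison returns bool

bool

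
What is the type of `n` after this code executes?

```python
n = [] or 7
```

'or' returns first truthy value (7, which is int)

int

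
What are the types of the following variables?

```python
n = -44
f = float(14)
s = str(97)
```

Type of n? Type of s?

n is int; s is str

int, str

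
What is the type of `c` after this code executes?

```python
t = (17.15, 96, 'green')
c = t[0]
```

Index 0 of tuple is 17.15 which is float

float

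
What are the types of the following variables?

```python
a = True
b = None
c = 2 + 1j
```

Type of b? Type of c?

b is NoneType; c is complex

NoneType, complex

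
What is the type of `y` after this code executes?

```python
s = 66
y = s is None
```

'is' comparison returns bool

bool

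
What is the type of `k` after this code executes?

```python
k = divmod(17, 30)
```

divmod() returns a tuple (quotient, remainder)

tuple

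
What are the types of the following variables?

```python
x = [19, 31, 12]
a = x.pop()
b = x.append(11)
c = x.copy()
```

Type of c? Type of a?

list.copy() returns list; list.pop() returns the element (int)

list, int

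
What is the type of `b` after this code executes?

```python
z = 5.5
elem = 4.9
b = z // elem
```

float // float returns float (floor division preserves float type)

float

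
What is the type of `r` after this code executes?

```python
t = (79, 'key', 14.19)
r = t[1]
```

Index 1 of tuple is 'key' which is str

str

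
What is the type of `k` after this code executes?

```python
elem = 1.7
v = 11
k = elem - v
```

float - int returns float (1.7 - 11 = -9.3)

float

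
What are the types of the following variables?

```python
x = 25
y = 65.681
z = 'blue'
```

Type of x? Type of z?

x is int; z is str

int, str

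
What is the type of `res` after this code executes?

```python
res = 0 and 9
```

'and' returns the first falsy value (0, which is int)

int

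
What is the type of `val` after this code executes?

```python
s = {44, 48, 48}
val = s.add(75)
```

set.add() returns None (mutates in place)

NoneType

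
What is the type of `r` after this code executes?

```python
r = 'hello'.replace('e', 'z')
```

str.replace() returns str

str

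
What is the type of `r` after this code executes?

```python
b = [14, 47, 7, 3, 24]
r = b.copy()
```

list.copy() returns list

list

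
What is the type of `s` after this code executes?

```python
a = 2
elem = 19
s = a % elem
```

int % int returns int (2 % 19 = 2)

int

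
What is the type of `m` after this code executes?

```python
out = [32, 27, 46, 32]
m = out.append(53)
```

list.append() returns None (mutates in place)

NoneType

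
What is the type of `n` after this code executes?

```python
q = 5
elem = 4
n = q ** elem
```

int ** positive int returns int (5 ** 4 = 625)

int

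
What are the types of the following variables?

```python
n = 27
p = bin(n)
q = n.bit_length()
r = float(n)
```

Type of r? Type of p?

float() returns float; bin() returns str

float, str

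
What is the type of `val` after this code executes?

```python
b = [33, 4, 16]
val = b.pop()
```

list.pop() returns the popped element (int here)

int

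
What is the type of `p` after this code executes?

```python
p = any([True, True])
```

any() returns bool

bool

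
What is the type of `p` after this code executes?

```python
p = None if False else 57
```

Ternary: condition is False, else branch (57) taken → int

int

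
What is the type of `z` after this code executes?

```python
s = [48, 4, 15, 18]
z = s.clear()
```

list.clear() returns None

NoneType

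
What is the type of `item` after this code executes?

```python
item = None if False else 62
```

Ternary: condition is False, else branch (62) taken → int

int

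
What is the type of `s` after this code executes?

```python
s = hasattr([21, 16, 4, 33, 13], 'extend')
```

hasattr() returns bool

bool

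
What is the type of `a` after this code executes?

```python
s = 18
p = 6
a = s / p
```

int / int always returns float in Python 3 (18 / 6 = 3)

float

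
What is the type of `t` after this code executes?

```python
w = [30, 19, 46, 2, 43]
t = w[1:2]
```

Slicing a list always returns a list

list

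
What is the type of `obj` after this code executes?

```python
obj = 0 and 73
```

'and' returns the first falsy value (0, which is int)

int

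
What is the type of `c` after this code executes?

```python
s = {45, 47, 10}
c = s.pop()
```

Popping from a set of ints returns int

int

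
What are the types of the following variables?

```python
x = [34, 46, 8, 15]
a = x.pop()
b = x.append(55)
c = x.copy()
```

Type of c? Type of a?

list.copy() returns list; list.pop() returns the element (int)

list, int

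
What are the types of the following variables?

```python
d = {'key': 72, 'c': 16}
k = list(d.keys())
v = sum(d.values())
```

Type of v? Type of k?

sum of int values returns int; list(...) returns list

int, list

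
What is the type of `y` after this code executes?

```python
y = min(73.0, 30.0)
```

min() of floats returns float

float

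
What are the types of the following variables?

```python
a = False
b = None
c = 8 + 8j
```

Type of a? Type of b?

a is bool; b is NoneType

bool, NoneType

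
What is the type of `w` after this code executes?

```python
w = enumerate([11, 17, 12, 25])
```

enumerate() returns an enumerate iterator object

enumerate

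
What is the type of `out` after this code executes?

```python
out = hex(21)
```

hex() returns str representation

str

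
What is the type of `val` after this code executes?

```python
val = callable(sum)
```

callable() returns bool

bool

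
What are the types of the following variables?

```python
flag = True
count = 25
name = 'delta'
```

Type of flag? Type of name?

flag is bool; name is str

bool, str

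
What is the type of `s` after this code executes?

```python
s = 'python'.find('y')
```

str.find() returns int (index, or -1)

int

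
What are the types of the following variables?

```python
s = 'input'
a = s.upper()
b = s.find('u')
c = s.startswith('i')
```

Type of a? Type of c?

str.upper() returns str; str.startswith() returns bool

str, bool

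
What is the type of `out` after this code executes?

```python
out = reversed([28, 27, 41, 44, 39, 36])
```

reversed() on a list returns a list_reverseiterator

list_reverseiterator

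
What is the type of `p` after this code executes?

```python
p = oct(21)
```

oct() returns str representation

str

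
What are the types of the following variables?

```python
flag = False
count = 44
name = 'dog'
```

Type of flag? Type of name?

flag is bool; name is str

bool, str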